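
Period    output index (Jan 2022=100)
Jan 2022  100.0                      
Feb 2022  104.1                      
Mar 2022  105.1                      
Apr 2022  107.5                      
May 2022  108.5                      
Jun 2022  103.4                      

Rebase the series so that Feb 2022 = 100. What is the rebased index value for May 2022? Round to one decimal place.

104.2

Rebased(May 2022) = 108.5 / 104.1 × 100 = 104.2267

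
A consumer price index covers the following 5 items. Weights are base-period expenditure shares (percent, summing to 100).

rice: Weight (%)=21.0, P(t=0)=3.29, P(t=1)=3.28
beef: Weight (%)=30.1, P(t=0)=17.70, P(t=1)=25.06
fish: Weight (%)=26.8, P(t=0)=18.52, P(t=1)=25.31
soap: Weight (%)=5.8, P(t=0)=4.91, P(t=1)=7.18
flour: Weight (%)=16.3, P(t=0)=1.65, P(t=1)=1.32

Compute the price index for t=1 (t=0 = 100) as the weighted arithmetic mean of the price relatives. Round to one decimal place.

121.7

rice: 21.0 × (3.28/3.29) = 21.0 × 0.996960 = 20.9362
beef: 30.1 × (25.06/17.70) = 30.1 × 1.415819 = 42.6162
fish: 26.8 × (25.31/18.52) = 26.8 × 1.366631 = 36.6257
soap: 5.8 × (7.18/4.91) = 5.8 × 1.462322 = 8.4815
flour: 16.3 × (1.32/1.65) = 16.3 × 0.800000 = 13.0400
Index = Σ wᵢ·(p₁ᵢ/p₀ᵢ) = 20.9362 + 42.6162 + 36.6257 + 8.4815 + 13.0400 = 121.6995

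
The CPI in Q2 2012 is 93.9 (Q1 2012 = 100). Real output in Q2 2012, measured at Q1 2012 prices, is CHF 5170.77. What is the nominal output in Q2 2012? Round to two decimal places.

4855.35

Nominal = Real × (Index/100) = 5170.77 × (93.9/100)
        = 5170.77 × 0.939 = 4855.3530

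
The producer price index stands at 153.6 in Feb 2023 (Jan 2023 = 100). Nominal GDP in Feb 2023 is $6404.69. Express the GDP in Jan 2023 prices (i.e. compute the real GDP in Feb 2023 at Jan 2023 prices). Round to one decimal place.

4169.7

Real = Nominal ÷ (Index/100) = 6404.69 ÷ (153.6/100)
     = 6404.69 ÷ 1.536 = 4169.7201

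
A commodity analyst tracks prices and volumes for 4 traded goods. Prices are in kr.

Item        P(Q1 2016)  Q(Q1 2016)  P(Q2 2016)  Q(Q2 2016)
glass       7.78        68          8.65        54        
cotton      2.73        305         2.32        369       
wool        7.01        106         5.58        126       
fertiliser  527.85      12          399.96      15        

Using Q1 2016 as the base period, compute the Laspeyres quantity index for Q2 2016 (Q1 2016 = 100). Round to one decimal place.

121.2

Laspeyres quantity index uses base-period prices as weights.
ΣP(Q1 2016)·Q(Q2 2016) = 7.78×54 + 2.73×369 + 7.01×126 + 527.85×15 = 420.12 + 1007.37 + 883.26 + 7917.75 = 10228.5
ΣP(Q1 2016)·Q(Q1 2016) = 7.78×68 + 2.73×305 + 7.01×106 + 527.85×12 = 529.04 + 832.65 + 743.06 + 6334.2 = 8438.95
Index = 10228.5 / 8438.95 × 100 = 121.2058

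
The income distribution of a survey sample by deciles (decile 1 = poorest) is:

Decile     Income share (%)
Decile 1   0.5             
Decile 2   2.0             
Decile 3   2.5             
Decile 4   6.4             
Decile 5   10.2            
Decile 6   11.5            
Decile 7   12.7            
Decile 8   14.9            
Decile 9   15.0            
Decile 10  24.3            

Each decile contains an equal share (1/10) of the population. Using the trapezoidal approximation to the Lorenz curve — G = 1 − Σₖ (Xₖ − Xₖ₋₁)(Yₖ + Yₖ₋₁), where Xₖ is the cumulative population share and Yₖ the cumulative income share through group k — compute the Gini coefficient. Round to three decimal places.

0.387

Cumulative income shares Yₖ: 0.0050, 0.0250, 0.0500, 0.1140, 0.2160, 0.3310, 0.4580, 0.6070, 0.7570, 1.0000
Σ (Xₖ−Xₖ₋₁)(Yₖ+Yₖ₋₁) = (1/10)(0.0050+0.0000) + (1/10)(0.0250+0.0050) + (1/10)(0.0500+0.0250) + (1/10)(0.1140+0.0500) + (1/10)(0.2160+0.1140) + (1/10)(0.3310+0.2160) + (1/10)(0.4580+0.3310) + (1/10)(0.6070+0.4580) + (1/10)(0.7570+0.6070) + (1/10)(1.0000+0.7570)
  = 0.0005 + 0.0030 + 0.0075 + 0.0164 + 0.0330 + 0.0547 + 0.0789 + 0.1065 + 0.1364 + 0.1757 = 0.6126
G = 1 − 0.6126 = 0.3874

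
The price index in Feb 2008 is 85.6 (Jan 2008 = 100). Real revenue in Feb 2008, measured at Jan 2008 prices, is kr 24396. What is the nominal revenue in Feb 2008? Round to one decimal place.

20883.0

Nominal = Real × (Index/100) = 24396 × (85.6/100)
        = 24396 × 0.856 = 20882.9760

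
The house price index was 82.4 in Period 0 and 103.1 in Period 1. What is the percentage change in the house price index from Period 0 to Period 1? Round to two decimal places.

25.12%

Change = (103.1 − 82.4) / 82.4 × 100
       = 20.7 / 82.4 × 100 = 25.1214%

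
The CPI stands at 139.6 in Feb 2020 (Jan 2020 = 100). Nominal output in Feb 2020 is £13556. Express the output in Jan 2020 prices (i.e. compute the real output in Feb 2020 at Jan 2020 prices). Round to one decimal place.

Real = Nominal ÷ (Index/100) = 13556 ÷ (139.6/100)
     = 13556 ÷ 1.396 = 9710.6017

9710.6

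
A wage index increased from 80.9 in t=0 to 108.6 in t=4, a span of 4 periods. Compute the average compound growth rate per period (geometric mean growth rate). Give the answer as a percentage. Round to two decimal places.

7.64%

Growth factor = (108.6/80.9)^(1/4) = (1.342398)^(1/4) = 1.076392
Growth rate = 1.076392 − 1 = 0.076392 = 7.6392%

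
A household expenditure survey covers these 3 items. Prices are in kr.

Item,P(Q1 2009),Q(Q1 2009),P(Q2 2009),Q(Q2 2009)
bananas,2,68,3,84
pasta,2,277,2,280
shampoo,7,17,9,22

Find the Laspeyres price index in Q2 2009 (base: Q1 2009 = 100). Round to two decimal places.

Laspeyres price index uses base-period quantities as weights.
ΣP(Q2 2009)·Q(Q1 2009) = 3×68 + 2×277 + 9×17 = 204 + 554 + 153 = 911
ΣP(Q1 2009)·Q(Q1 2009) = 2×68 + 2×277 + 7×17 = 136 + 554 + 119 = 809
Index = 911 / 809 × 100 = 112.6082

112.61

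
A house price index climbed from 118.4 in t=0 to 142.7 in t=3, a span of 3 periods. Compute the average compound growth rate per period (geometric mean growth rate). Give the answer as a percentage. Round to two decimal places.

6.42%

Growth factor = (142.7/118.4)^(1/3) = (1.205236)^(1/3) = 1.064202
Growth rate = 1.064202 − 1 = 0.064202 = 6.4202%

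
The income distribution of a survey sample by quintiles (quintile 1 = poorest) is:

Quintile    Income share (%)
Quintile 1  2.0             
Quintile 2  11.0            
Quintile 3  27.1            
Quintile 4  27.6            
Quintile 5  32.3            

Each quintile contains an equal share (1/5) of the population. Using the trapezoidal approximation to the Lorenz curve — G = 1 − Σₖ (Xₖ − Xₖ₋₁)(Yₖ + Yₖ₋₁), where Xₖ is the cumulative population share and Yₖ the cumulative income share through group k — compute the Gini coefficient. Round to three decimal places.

0.309

Cumulative income shares Yₖ: 0.0200, 0.1300, 0.4010, 0.6770, 1.0000
Σ (Xₖ−Xₖ₋₁)(Yₖ+Yₖ₋₁) = (1/5)(0.0200+0.0000) + (1/5)(0.1300+0.0200) + (1/5)(0.4010+0.1300) + (1/5)(0.6770+0.4010) + (1/5)(1.0000+0.6770)
  = 0.0040 + 0.0300 + 0.1062 + 0.2156 + 0.3354 = 0.6912
G = 1 − 0.6912 = 0.3088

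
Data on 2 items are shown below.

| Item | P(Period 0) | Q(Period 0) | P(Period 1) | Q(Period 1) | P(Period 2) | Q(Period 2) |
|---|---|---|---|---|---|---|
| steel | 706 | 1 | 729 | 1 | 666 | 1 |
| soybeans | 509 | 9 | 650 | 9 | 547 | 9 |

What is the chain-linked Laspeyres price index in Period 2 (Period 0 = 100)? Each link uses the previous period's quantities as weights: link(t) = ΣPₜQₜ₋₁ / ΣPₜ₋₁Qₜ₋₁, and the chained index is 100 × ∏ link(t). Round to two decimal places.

Link Period 0→Period 1:
ΣP(Period 1)Q(Period 0) = 729×1 + 650×9 = 729 + 5850 = 6579
ΣP(Period 0)Q(Period 0) = 706×1 + 509×9 = 706 + 4581 = 5287
link = 6579/5287 = 1.244373
Link Period 1→Period 2:
ΣP(Period 2)Q(Period 1) = 666×1 + 547×9 = 666 + 4923 = 5589
ΣP(Period 1)Q(Period 1) = 729×1 + 650×9 = 729 + 5850 = 6579
link = 5589/6579 = 0.849521
Chained index = 100 × 1.244373 × 0.849521 = 105.7121

105.71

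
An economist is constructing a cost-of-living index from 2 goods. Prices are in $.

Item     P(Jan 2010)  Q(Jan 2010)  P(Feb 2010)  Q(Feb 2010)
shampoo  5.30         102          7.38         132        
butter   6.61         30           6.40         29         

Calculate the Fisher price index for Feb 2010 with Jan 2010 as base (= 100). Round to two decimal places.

Laspeyres component (base-period weights):
ΣP(Feb 2010)Q(Jan 2010) = 7.38×102 + 6.40×30 = 752.76 + 192 = 944.76
ΣP(Jan 2010)Q(Jan 2010) = 5.30×102 + 6.61×30 = 540.6 + 198.3 = 738.9
L = 944.76 / 738.9 × 100 = 127.8603
Paasche component (current-period weights):
ΣP(Feb 2010)Q(Feb 2010) = 7.38×132 + 6.40×29 = 974.16 + 185.6 = 1159.76
ΣP(Jan 2010)Q(Feb 2010) = 5.30×132 + 6.61×29 = 699.6 + 191.69 = 891.29
P = 1159.76 / 891.29 × 100 = 130.1215
Fisher = √(L × P) = √(127.8603 × 130.1215) = 128.9860

128.99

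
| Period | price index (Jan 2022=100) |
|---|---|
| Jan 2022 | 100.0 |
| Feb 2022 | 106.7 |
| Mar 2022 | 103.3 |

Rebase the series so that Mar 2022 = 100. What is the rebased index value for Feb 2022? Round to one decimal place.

103.3

Rebased(Feb 2022) = 106.7 / 103.3 × 100 = 103.2914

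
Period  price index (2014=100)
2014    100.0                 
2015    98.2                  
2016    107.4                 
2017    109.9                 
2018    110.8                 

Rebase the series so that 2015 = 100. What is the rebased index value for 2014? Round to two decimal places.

Rebased(2014) = 100.0 / 98.2 × 100 = 101.8330

101.83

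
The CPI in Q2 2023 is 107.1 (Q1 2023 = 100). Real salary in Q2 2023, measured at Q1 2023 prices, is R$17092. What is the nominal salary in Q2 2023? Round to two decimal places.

18305.53

Nominal = Real × (Index/100) = 17092 × (107.1/100)
        = 17092 × 1.071 = 18305.5320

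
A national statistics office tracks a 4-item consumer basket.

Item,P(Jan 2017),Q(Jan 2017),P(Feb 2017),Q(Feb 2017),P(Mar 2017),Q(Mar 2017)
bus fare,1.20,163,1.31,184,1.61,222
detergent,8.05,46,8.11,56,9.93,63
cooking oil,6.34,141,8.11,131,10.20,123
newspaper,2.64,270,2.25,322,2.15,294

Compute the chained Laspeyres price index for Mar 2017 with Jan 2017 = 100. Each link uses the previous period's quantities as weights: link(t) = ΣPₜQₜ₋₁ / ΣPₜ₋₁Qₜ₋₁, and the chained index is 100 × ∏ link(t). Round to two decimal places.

Link Jan 2017→Feb 2017:
ΣP(Feb 2017)Q(Jan 2017) = 1.31×163 + 8.11×46 + 8.11×141 + 2.25×270 = 213.53 + 373.06 + 1143.51 + 607.5 = 2337.6
ΣP(Jan 2017)Q(Jan 2017) = 1.20×163 + 8.05×46 + 6.34×141 + 2.64×270 = 195.6 + 370.3 + 893.94 + 712.8 = 2172.64
link = 2337.6/2172.64 = 1.075926
Link Feb 2017→Mar 2017:
ΣP(Mar 2017)Q(Feb 2017) = 1.61×184 + 9.93×56 + 10.20×131 + 2.15×322 = 296.24 + 556.08 + 1336.2 + 692.3 = 2880.82
ΣP(Feb 2017)Q(Feb 2017) = 1.31×184 + 8.11×56 + 8.11×131 + 2.25×322 = 241.04 + 454.16 + 1062.41 + 724.5 = 2482.11
link = 2880.82/2482.11 = 1.160633
Chained index = 100 × 1.075926 × 1.160633 = 124.8756

124.88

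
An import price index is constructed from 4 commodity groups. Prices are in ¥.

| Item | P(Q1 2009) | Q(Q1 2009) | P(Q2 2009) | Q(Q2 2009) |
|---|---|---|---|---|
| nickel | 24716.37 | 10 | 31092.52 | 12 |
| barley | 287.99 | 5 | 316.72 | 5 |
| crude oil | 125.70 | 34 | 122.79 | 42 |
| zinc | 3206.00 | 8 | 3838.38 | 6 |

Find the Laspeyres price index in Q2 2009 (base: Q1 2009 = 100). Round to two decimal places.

Laspeyres price index uses base-period quantities as weights.
ΣP(Q2 2009)·Q(Q1 2009) = 31092.52×10 + 316.72×5 + 122.79×34 + 3838.38×8 = 310925.2 + 1583.6 + 4174.86 + 30707.04 = 347390.7
ΣP(Q1 2009)·Q(Q1 2009) = 24716.37×10 + 287.99×5 + 125.70×34 + 3206.00×8 = 247163.7 + 1439.95 + 4273.8 + 25648 = 278525.45
Index = 347390.7 / 278525.45 × 100 = 124.7249

124.72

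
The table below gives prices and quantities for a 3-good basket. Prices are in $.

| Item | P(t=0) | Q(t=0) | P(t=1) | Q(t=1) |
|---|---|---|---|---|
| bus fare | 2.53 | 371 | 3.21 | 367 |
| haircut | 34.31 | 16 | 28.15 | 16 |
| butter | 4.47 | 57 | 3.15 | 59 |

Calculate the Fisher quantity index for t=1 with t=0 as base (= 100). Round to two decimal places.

Laspeyres component (base-period weights):
ΣP(t=0)Q(t=1) = 2.53×367 + 34.31×16 + 4.47×59 = 928.51 + 548.96 + 263.73 = 1741.2
ΣP(t=0)Q(t=0) = 2.53×371 + 34.31×16 + 4.47×57 = 938.63 + 548.96 + 254.79 = 1742.38
L = 1741.2 / 1742.38 × 100 = 99.9323
Paasche component (current-period weights):
ΣP(t=1)Q(t=1) = 3.21×367 + 28.15×16 + 3.15×59 = 1178.07 + 450.4 + 185.85 = 1814.32
ΣP(t=1)Q(t=0) = 3.21×371 + 28.15×16 + 3.15×57 = 1190.91 + 450.4 + 179.55 = 1820.86
P = 1814.32 / 1820.86 × 100 = 99.6408
Fisher = √(L × P) = √(99.9323 × 99.6408) = 99.7864

99.79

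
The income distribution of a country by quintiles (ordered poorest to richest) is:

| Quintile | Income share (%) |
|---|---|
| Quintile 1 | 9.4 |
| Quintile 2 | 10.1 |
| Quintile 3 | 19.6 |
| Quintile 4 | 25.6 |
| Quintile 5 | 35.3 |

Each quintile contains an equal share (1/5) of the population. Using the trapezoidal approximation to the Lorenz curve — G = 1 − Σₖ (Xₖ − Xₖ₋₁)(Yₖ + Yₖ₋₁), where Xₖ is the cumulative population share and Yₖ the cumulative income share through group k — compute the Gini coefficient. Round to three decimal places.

0.269

Cumulative income shares Yₖ: 0.0940, 0.1950, 0.3910, 0.6470, 1.0000
Σ (Xₖ−Xₖ₋₁)(Yₖ+Yₖ₋₁) = (1/5)(0.0940+0.0000) + (1/5)(0.1950+0.0940) + (1/5)(0.3910+0.1950) + (1/5)(0.6470+0.3910) + (1/5)(1.0000+0.6470)
  = 0.0188 + 0.0578 + 0.1172 + 0.2076 + 0.3294 = 0.7308
G = 1 − 0.7308 = 0.2692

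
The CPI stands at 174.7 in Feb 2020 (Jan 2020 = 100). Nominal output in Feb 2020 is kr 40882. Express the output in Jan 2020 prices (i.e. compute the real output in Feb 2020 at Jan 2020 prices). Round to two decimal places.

23401.26

Real = Nominal ÷ (Index/100) = 40882 ÷ (174.7/100)
     = 40882 ÷ 1.747 = 23401.2593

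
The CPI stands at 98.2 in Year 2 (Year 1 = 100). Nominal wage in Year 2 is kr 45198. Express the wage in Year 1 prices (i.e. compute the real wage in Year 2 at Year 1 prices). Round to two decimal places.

46026.48

Real = Nominal ÷ (Index/100) = 45198 ÷ (98.2/100)
     = 45198 ÷ 0.982 = 46026.4766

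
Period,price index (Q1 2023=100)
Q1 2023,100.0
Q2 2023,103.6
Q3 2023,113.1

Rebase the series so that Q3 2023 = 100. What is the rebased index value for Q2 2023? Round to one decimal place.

Rebased(Q2 2023) = 103.6 / 113.1 × 100 = 91.6004

91.6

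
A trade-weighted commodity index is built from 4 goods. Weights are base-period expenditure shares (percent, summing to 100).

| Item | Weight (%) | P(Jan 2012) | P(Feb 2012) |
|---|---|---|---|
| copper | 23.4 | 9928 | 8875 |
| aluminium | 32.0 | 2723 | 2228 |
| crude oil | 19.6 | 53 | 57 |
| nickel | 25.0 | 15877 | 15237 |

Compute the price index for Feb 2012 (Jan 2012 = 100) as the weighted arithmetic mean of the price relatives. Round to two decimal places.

copper: 23.4 × (8875/9928) = 23.4 × 0.893936 = 20.9181
aluminium: 32.0 × (2228/2723) = 32.0 × 0.818215 = 26.1829
crude oil: 19.6 × (57/53) = 19.6 × 1.075472 = 21.0792
nickel: 25.0 × (15237/15877) = 25.0 × 0.959690 = 23.9923
Index = Σ wᵢ·(p₁ᵢ/p₀ᵢ) = 20.9181 + 26.1829 + 21.0792 + 23.9923 = 92.1725

92.17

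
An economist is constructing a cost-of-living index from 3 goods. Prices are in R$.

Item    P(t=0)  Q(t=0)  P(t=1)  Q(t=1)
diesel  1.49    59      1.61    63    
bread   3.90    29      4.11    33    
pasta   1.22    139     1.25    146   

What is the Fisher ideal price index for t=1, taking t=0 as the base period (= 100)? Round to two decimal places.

Laspeyres component (base-period weights):
ΣP(t=1)Q(t=0) = 1.61×59 + 4.11×29 + 1.25×139 = 94.99 + 119.19 + 173.75 = 387.93
ΣP(t=0)Q(t=0) = 1.49×59 + 3.90×29 + 1.22×139 = 87.91 + 113.1 + 169.58 = 370.59
L = 387.93 / 370.59 × 100 = 104.6790
Paasche component (current-period weights):
ΣP(t=1)Q(t=1) = 1.61×63 + 4.11×33 + 1.25×146 = 101.43 + 135.63 + 182.5 = 419.56
ΣP(t=0)Q(t=1) = 1.49×63 + 3.90×33 + 1.22×146 = 93.87 + 128.7 + 178.12 = 400.69
P = 419.56 / 400.69 × 100 = 104.7094
Fisher = √(L × P) = √(104.6790 × 104.7094) = 104.6942

104.69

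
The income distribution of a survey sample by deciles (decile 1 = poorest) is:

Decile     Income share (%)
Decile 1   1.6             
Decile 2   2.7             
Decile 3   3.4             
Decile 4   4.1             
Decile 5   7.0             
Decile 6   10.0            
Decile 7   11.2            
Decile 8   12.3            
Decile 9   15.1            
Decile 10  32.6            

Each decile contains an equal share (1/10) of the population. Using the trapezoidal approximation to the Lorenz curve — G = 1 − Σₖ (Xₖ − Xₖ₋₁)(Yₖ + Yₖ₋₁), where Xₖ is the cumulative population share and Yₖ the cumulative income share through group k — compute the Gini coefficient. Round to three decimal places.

0.435

Cumulative income shares Yₖ: 0.0160, 0.0430, 0.0770, 0.1180, 0.1880, 0.2880, 0.4000, 0.5230, 0.6740, 1.0000
Σ (Xₖ−Xₖ₋₁)(Yₖ+Yₖ₋₁) = (1/10)(0.0160+0.0000) + (1/10)(0.0430+0.0160) + (1/10)(0.0770+0.0430) + (1/10)(0.1180+0.0770) + (1/10)(0.1880+0.1180) + (1/10)(0.2880+0.1880) + (1/10)(0.4000+0.2880) + (1/10)(0.5230+0.4000) + (1/10)(0.6740+0.5230) + (1/10)(1.0000+0.6740)
  = 0.0016 + 0.0059 + 0.0120 + 0.0195 + 0.0306 + 0.0476 + 0.0688 + 0.0923 + 0.1197 + 0.1674 = 0.5654
G = 1 − 0.5654 = 0.4346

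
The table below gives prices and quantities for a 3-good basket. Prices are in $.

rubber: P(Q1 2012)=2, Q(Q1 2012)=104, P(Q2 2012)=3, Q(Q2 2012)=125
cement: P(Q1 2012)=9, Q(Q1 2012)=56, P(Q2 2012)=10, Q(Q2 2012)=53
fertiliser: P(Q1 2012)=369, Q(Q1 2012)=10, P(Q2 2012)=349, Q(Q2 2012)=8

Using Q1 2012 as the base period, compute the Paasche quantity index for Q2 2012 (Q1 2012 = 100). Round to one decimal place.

Paasche quantity index uses current-period prices as weights.
ΣP(Q2 2012)·Q(Q2 2012) = 3×125 + 10×53 + 349×8 = 375 + 530 + 2792 = 3697
ΣP(Q2 2012)·Q(Q1 2012) = 3×104 + 10×56 + 349×10 = 312 + 560 + 3490 = 4362
Index = 3697 / 4362 × 100 = 84.7547

84.8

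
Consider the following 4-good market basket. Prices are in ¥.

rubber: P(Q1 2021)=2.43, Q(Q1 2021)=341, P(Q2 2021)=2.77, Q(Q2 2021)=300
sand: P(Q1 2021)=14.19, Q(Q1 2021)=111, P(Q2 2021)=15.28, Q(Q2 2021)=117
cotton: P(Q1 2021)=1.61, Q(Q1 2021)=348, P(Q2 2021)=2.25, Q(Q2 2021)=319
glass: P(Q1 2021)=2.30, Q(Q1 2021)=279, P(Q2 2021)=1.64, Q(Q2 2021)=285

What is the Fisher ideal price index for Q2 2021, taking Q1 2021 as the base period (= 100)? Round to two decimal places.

107.27

Laspeyres component (base-period weights):
ΣP(Q2 2021)Q(Q1 2021) = 2.77×341 + 15.28×111 + 2.25×348 + 1.64×279 = 944.57 + 1696.08 + 783 + 457.56 = 3881.21
ΣP(Q1 2021)Q(Q1 2021) = 2.43×341 + 14.19×111 + 1.61×348 + 2.30×279 = 828.63 + 1575.09 + 560.28 + 641.7 = 3605.7
L = 3881.21 / 3605.7 × 100 = 107.6410
Paasche component (current-period weights):
ΣP(Q2 2021)Q(Q2 2021) = 2.77×300 + 15.28×117 + 2.25×319 + 1.64×285 = 831 + 1787.76 + 717.75 + 467.4 = 3803.91
ΣP(Q1 2021)Q(Q2 2021) = 2.43×300 + 14.19×117 + 1.61×319 + 2.30×285 = 729 + 1660.23 + 513.59 + 655.5 = 3558.32
P = 3803.91 / 3558.32 × 100 = 106.9019
Fisher = √(L × P) = √(107.6410 × 106.9019) = 107.2708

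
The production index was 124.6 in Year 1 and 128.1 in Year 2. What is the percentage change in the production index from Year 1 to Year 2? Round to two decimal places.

2.81%

Change = (128.1 − 124.6) / 124.6 × 100
       = 3.5 / 124.6 × 100 = 2.8090%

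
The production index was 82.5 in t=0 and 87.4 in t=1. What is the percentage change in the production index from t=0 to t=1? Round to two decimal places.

5.94%

Change = (87.4 − 82.5) / 82.5 × 100
       = 4.9 / 82.5 × 100 = 5.9394%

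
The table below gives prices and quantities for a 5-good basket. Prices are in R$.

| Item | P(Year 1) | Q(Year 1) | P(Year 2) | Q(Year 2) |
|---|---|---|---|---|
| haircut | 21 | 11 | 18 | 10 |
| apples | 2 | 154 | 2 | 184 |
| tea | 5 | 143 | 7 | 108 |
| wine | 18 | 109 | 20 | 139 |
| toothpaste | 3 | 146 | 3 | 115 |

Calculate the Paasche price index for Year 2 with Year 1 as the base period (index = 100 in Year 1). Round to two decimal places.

111.70

Paasche price index uses current-period quantities as weights.
ΣP(Year 2)·Q(Year 2) = 18×10 + 2×184 + 7×108 + 20×139 + 3×115 = 180 + 368 + 756 + 2780 + 345 = 4429
ΣP(Year 1)·Q(Year 2) = 21×10 + 2×184 + 5×108 + 18×139 + 3×115 = 210 + 368 + 540 + 2502 + 345 = 3965
Index = 4429 / 3965 × 100 = 111.7024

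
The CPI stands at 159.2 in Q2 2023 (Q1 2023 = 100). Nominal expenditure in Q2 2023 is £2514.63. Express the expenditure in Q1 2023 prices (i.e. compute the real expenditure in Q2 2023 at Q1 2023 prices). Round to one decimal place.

Real = Nominal ÷ (Index/100) = 2514.63 ÷ (159.2/100)
     = 2514.63 ÷ 1.592 = 1579.5415

1579.5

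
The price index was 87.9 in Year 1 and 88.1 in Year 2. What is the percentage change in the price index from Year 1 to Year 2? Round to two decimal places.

Change = (88.1 − 87.9) / 87.9 × 100
       = 0.2 / 87.9 × 100 = 0.2275%

0.23%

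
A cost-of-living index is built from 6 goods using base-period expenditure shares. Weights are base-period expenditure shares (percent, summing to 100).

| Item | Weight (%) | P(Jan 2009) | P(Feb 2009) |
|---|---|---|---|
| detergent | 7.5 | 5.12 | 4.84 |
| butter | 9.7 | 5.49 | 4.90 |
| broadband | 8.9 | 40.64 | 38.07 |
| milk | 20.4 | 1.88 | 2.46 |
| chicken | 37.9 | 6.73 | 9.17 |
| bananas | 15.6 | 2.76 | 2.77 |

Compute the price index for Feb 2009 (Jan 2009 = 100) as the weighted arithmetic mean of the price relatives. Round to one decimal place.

detergent: 7.5 × (4.84/5.12) = 7.5 × 0.945312 = 7.0898
butter: 9.7 × (4.90/5.49) = 9.7 × 0.892532 = 8.6576
broadband: 8.9 × (38.07/40.64) = 8.9 × 0.936762 = 8.3372
milk: 20.4 × (2.46/1.88) = 20.4 × 1.308511 = 26.6936
chicken: 37.9 × (9.17/6.73) = 37.9 × 1.362556 = 51.6409
bananas: 15.6 × (2.77/2.76) = 15.6 × 1.003623 = 15.6565
Index = Σ wᵢ·(p₁ᵢ/p₀ᵢ) = 7.0898 + 8.6576 + 8.3372 + 26.6936 + 51.6409 + 15.6565 = 118.0756

118.1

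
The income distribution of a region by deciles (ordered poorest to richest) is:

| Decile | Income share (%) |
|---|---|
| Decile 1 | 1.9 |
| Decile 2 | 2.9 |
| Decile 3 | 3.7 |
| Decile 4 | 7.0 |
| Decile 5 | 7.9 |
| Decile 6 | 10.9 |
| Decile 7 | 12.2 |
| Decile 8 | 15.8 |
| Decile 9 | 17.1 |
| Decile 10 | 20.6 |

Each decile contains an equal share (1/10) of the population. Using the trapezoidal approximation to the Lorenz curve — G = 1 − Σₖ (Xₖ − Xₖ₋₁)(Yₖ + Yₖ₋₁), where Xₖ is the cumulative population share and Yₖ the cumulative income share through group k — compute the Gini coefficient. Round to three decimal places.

Cumulative income shares Yₖ: 0.0190, 0.0480, 0.0850, 0.1550, 0.2340, 0.3430, 0.4650, 0.6230, 0.7940, 1.0000
Σ (Xₖ−Xₖ₋₁)(Yₖ+Yₖ₋₁) = (1/10)(0.0190+0.0000) + (1/10)(0.0480+0.0190) + (1/10)(0.0850+0.0480) + (1/10)(0.1550+0.0850) + (1/10)(0.2340+0.1550) + (1/10)(0.3430+0.2340) + (1/10)(0.4650+0.3430) + (1/10)(0.6230+0.4650) + (1/10)(0.7940+0.6230) + (1/10)(1.0000+0.7940)
  = 0.0019 + 0.0067 + 0.0133 + 0.0240 + 0.0389 + 0.0577 + 0.0808 + 0.1088 + 0.1417 + 0.1794 = 0.6532
G = 1 − 0.6532 = 0.3468

0.347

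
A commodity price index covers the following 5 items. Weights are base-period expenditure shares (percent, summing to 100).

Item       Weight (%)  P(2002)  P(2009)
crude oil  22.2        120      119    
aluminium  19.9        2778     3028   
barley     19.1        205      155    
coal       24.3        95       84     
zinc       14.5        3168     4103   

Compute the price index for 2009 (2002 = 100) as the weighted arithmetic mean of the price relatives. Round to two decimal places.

98.41

crude oil: 22.2 × (119/120) = 22.2 × 0.991667 = 22.0150
aluminium: 19.9 × (3028/2778) = 19.9 × 1.089993 = 21.6909
barley: 19.1 × (155/205) = 19.1 × 0.756098 = 14.4415
coal: 24.3 × (84/95) = 24.3 × 0.884211 = 21.4863
zinc: 14.5 × (4103/3168) = 14.5 × 1.295139 = 18.7795
Index = Σ wᵢ·(p₁ᵢ/p₀ᵢ) = 22.0150 + 21.6909 + 14.4415 + 21.4863 + 18.7795 = 98.4131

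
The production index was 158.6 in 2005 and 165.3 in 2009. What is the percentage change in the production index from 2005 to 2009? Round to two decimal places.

Change = (165.3 − 158.6) / 158.6 × 100
       = 6.7 / 158.6 × 100 = 4.2245%

4.22%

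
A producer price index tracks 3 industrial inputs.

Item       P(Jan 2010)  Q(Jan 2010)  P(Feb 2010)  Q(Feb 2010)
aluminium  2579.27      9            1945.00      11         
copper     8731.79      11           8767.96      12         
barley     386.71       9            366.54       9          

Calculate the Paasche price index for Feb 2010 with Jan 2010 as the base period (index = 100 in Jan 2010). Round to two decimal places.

Paasche price index uses current-period quantities as weights.
ΣP(Feb 2010)·Q(Feb 2010) = 1945.00×11 + 8767.96×12 + 366.54×9 = 21395 + 105215.52 + 3298.86 = 129909.38
ΣP(Jan 2010)·Q(Feb 2010) = 2579.27×11 + 8731.79×12 + 386.71×9 = 28371.97 + 104781.48 + 3480.39 = 136633.84
Index = 129909.38 / 136633.84 × 100 = 95.0785

95.08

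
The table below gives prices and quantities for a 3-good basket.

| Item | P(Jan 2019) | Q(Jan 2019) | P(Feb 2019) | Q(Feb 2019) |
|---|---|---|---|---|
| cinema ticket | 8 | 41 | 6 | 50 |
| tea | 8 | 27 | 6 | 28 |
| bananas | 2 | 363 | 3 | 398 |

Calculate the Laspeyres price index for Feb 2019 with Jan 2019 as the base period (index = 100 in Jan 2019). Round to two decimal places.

Laspeyres price index uses base-period quantities as weights.
ΣP(Feb 2019)·Q(Jan 2019) = 6×41 + 6×27 + 3×363 = 246 + 162 + 1089 = 1497
ΣP(Jan 2019)·Q(Jan 2019) = 8×41 + 8×27 + 2×363 = 328 + 216 + 726 = 1270
Index = 1497 / 1270 × 100 = 117.8740

117.87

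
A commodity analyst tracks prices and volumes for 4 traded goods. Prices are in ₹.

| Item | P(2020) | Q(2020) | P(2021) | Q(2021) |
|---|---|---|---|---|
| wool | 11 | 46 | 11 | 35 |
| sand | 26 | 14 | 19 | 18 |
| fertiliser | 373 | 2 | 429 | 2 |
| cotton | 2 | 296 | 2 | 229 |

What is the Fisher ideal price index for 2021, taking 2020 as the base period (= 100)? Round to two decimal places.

99.97

Laspeyres component (base-period weights):
ΣP(2021)Q(2020) = 11×46 + 19×14 + 429×2 + 2×296 = 506 + 266 + 858 + 592 = 2222
ΣP(2020)Q(2020) = 11×46 + 26×14 + 373×2 + 2×296 = 506 + 364 + 746 + 592 = 2208
L = 2222 / 2208 × 100 = 100.6341
Paasche component (current-period weights):
ΣP(2021)Q(2021) = 11×35 + 19×18 + 429×2 + 2×229 = 385 + 342 + 858 + 458 = 2043
ΣP(2020)Q(2021) = 11×35 + 26×18 + 373×2 + 2×229 = 385 + 468 + 746 + 458 = 2057
P = 2043 / 2057 × 100 = 99.3194
Fisher = √(L × P) = √(100.6341 × 99.3194) = 99.9746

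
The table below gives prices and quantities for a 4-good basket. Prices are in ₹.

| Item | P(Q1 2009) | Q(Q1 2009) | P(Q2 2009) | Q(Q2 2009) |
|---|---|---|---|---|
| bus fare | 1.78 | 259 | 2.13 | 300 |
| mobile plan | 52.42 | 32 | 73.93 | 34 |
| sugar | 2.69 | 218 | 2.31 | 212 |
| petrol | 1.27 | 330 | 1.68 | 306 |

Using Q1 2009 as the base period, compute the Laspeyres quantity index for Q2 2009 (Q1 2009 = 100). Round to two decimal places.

Laspeyres quantity index uses base-period prices as weights.
ΣP(Q1 2009)·Q(Q2 2009) = 1.78×300 + 52.42×34 + 2.69×212 + 1.27×306 = 534 + 1782.28 + 570.28 + 388.62 = 3275.18
ΣP(Q1 2009)·Q(Q1 2009) = 1.78×259 + 52.42×32 + 2.69×218 + 1.27×330 = 461.02 + 1677.44 + 586.42 + 419.1 = 3143.98
Index = 3275.18 / 3143.98 × 100 = 104.1731

104.17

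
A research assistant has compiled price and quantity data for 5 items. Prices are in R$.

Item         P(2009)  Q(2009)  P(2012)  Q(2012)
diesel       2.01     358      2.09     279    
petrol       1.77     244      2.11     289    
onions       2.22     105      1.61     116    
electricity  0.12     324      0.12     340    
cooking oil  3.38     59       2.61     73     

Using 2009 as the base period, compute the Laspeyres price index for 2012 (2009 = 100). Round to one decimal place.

100.1

Laspeyres price index uses base-period quantities as weights.
ΣP(2012)·Q(2009) = 2.09×358 + 2.11×244 + 1.61×105 + 0.12×324 + 2.61×59 = 748.22 + 514.84 + 169.05 + 38.88 + 153.99 = 1624.98
ΣP(2009)·Q(2009) = 2.01×358 + 1.77×244 + 2.22×105 + 0.12×324 + 3.38×59 = 719.58 + 431.88 + 233.1 + 38.88 + 199.42 = 1622.86
Index = 1624.98 / 1622.86 × 100 = 100.1306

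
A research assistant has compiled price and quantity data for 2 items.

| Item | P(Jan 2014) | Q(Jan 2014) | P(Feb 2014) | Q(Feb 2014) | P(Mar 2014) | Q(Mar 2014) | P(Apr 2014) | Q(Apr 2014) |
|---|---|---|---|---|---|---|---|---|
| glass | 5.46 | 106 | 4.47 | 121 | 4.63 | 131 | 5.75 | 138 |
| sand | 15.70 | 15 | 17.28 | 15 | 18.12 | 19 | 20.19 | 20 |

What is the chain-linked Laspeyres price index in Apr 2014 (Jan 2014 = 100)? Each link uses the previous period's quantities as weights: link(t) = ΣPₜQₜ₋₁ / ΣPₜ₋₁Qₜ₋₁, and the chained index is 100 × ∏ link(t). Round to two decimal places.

Link Jan 2014→Feb 2014:
ΣP(Feb 2014)Q(Jan 2014) = 4.47×106 + 17.28×15 = 473.82 + 259.2 = 733.02
ΣP(Jan 2014)Q(Jan 2014) = 5.46×106 + 15.70×15 = 578.76 + 235.5 = 814.26
link = 733.02/814.26 = 0.900228
Link Feb 2014→Mar 2014:
ΣP(Mar 2014)Q(Feb 2014) = 4.63×121 + 18.12×15 = 560.23 + 271.8 = 832.03
ΣP(Feb 2014)Q(Feb 2014) = 4.47×121 + 17.28×15 = 540.87 + 259.2 = 800.07
link = 832.03/800.07 = 1.039947
Link Mar 2014→Apr 2014:
ΣP(Apr 2014)Q(Mar 2014) = 5.75×131 + 20.19×19 = 753.25 + 383.61 = 1136.86
ΣP(Mar 2014)Q(Mar 2014) = 4.63×131 + 18.12×19 = 606.53 + 344.28 = 950.81
link = 1136.86/950.81 = 1.195675
Chained index = 100 × 0.900228 × 1.039947 × 1.195675 = 111.9379

111.94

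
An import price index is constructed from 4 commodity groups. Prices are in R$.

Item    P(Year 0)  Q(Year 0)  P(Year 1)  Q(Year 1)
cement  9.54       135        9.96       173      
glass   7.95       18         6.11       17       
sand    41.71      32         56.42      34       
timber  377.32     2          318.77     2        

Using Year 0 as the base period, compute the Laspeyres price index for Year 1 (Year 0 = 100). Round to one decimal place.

Laspeyres price index uses base-period quantities as weights.
ΣP(Year 1)·Q(Year 0) = 9.96×135 + 6.11×18 + 56.42×32 + 318.77×2 = 1344.6 + 109.98 + 1805.44 + 637.54 = 3897.56
ΣP(Year 0)·Q(Year 0) = 9.54×135 + 7.95×18 + 41.71×32 + 377.32×2 = 1287.9 + 143.1 + 1334.72 + 754.64 = 3520.36
Index = 3897.56 / 3520.36 × 100 = 110.7148

110.7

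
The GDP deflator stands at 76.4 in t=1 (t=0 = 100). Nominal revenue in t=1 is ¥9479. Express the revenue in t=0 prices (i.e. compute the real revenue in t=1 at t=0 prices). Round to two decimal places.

12407.07

Real = Nominal ÷ (Index/100) = 9479 ÷ (76.4/100)
     = 9479 ÷ 0.764 = 12407.0681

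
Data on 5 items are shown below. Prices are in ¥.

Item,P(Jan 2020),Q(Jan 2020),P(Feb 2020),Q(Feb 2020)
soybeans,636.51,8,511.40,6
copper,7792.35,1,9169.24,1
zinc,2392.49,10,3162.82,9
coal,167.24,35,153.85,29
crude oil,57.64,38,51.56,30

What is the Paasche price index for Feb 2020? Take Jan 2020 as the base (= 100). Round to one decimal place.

Paasche price index uses current-period quantities as weights.
ΣP(Feb 2020)·Q(Feb 2020) = 511.40×6 + 9169.24×1 + 3162.82×9 + 153.85×29 + 51.56×30 = 3068.4 + 9169.24 + 28465.38 + 4461.65 + 1546.8 = 46711.47
ΣP(Jan 2020)·Q(Feb 2020) = 636.51×6 + 7792.35×1 + 2392.49×9 + 167.24×29 + 57.64×30 = 3819.06 + 7792.35 + 21532.41 + 4849.96 + 1729.2 = 39722.98
Index = 46711.47 / 39722.98 × 100 = 117.5931

117.6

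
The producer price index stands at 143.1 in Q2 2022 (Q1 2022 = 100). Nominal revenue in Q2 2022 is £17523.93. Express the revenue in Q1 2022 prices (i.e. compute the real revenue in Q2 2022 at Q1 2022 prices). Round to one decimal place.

12245.9

Real = Nominal ÷ (Index/100) = 17523.93 ÷ (143.1/100)
     = 17523.93 ÷ 1.431 = 12245.9329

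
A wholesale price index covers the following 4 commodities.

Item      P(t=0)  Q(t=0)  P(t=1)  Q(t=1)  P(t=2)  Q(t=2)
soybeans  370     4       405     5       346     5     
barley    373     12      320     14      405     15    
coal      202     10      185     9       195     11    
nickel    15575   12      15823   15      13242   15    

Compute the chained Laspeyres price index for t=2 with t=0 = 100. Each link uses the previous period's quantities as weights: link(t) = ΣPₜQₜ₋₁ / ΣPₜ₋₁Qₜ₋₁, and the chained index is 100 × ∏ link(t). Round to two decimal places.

85.64

Link t=0→t=1:
ΣP(t=1)Q(t=0) = 405×4 + 320×12 + 185×10 + 15823×12 = 1620 + 3840 + 1850 + 189876 = 197186
ΣP(t=0)Q(t=0) = 370×4 + 373×12 + 202×10 + 15575×12 = 1480 + 4476 + 2020 + 186900 = 194876
link = 197186/194876 = 1.011854
Link t=1→t=2:
ΣP(t=2)Q(t=1) = 346×5 + 405×14 + 195×9 + 13242×15 = 1730 + 5670 + 1755 + 198630 = 207785
ΣP(t=1)Q(t=1) = 405×5 + 320×14 + 185×9 + 15823×15 = 2025 + 4480 + 1665 + 237345 = 245515
link = 207785/245515 = 0.846323
Chained index = 100 × 1.011854 × 0.846323 = 85.6355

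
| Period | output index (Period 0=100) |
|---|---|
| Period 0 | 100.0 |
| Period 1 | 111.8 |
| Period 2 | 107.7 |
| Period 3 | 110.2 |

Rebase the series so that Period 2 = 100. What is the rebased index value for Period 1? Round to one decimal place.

103.8

Rebased(Period 1) = 111.8 / 107.7 × 100 = 103.8069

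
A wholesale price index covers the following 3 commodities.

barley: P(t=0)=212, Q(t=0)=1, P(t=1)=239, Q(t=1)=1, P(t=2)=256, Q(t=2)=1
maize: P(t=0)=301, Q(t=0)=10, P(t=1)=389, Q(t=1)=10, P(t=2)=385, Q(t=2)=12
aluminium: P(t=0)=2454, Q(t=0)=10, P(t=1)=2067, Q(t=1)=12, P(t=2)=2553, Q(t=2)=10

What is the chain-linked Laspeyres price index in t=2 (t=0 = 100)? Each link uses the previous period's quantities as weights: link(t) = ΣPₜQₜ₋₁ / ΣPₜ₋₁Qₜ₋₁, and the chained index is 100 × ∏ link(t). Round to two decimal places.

107.26

Link t=0→t=1:
ΣP(t=1)Q(t=0) = 239×1 + 389×10 + 2067×10 = 239 + 3890 + 20670 = 24799
ΣP(t=0)Q(t=0) = 212×1 + 301×10 + 2454×10 = 212 + 3010 + 24540 = 27762
link = 24799/27762 = 0.893271
Link t=1→t=2:
ΣP(t=2)Q(t=1) = 256×1 + 385×10 + 2553×12 = 256 + 3850 + 30636 = 34742
ΣP(t=1)Q(t=1) = 239×1 + 389×10 + 2067×12 = 239 + 3890 + 24804 = 28933
link = 34742/28933 = 1.200774
Chained index = 100 × 0.893271 × 1.200774 = 107.2617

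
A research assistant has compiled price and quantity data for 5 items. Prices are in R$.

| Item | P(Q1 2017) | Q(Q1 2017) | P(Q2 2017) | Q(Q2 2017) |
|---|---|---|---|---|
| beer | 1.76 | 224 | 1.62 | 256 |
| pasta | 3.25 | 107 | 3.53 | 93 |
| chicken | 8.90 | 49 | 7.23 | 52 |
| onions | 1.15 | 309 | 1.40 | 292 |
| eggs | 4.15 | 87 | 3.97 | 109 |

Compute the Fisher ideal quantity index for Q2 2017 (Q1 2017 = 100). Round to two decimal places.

Laspeyres component (base-period weights):
ΣP(Q1 2017)Q(Q2 2017) = 1.76×256 + 3.25×93 + 8.90×52 + 1.15×292 + 4.15×109 = 450.56 + 302.25 + 462.8 + 335.8 + 452.35 = 2003.76
ΣP(Q1 2017)Q(Q1 2017) = 1.76×224 + 3.25×107 + 8.90×49 + 1.15×309 + 4.15×87 = 394.24 + 347.75 + 436.1 + 355.35 + 361.05 = 1894.49
L = 2003.76 / 1894.49 × 100 = 105.7678
Paasche component (current-period weights):
ΣP(Q2 2017)Q(Q2 2017) = 1.62×256 + 3.53×93 + 7.23×52 + 1.40×292 + 3.97×109 = 414.72 + 328.29 + 375.96 + 408.8 + 432.73 = 1960.5
ΣP(Q2 2017)Q(Q1 2017) = 1.62×224 + 3.53×107 + 7.23×49 + 1.40×309 + 3.97×87 = 362.88 + 377.71 + 354.27 + 432.6 + 345.39 = 1872.85
P = 1960.5 / 1872.85 × 100 = 104.6800
Fisher = √(L × P) = √(105.7678 × 104.6800) = 105.2225

105.22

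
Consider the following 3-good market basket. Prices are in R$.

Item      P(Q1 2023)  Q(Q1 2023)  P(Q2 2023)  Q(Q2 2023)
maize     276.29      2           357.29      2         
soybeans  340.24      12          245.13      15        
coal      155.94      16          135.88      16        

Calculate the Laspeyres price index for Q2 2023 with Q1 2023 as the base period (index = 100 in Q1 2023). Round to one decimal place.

81.8

Laspeyres price index uses base-period quantities as weights.
ΣP(Q2 2023)·Q(Q1 2023) = 357.29×2 + 245.13×12 + 135.88×16 = 714.58 + 2941.56 + 2174.08 = 5830.22
ΣP(Q1 2023)·Q(Q1 2023) = 276.29×2 + 340.24×12 + 155.94×16 = 552.58 + 4082.88 + 2495.04 = 7130.5
Index = 5830.22 / 7130.5 × 100 = 81.7645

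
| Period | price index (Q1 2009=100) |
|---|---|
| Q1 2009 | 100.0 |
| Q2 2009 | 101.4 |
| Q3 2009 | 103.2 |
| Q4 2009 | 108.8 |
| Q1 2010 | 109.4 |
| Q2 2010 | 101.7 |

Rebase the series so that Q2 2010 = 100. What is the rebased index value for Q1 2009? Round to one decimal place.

Rebased(Q1 2009) = 100.0 / 101.7 × 100 = 98.3284

98.3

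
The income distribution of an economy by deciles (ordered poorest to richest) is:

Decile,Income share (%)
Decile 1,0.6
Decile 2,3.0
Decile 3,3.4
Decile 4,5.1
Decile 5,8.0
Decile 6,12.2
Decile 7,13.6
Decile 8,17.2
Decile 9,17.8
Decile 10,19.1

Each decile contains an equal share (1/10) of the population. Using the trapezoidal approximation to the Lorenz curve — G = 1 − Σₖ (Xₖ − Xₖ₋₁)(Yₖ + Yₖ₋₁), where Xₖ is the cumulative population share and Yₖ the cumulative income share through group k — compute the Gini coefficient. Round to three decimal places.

Cumulative income shares Yₖ: 0.0060, 0.0360, 0.0700, 0.1210, 0.2010, 0.3230, 0.4590, 0.6310, 0.8090, 1.0000
Σ (Xₖ−Xₖ₋₁)(Yₖ+Yₖ₋₁) = (1/10)(0.0060+0.0000) + (1/10)(0.0360+0.0060) + (1/10)(0.0700+0.0360) + (1/10)(0.1210+0.0700) + (1/10)(0.2010+0.1210) + (1/10)(0.3230+0.2010) + (1/10)(0.4590+0.3230) + (1/10)(0.6310+0.4590) + (1/10)(0.8090+0.6310) + (1/10)(1.0000+0.8090)
  = 0.0006 + 0.0042 + 0.0106 + 0.0191 + 0.0322 + 0.0524 + 0.0782 + 0.1090 + 0.1440 + 0.1809 = 0.6312
G = 1 − 0.6312 = 0.3688

0.369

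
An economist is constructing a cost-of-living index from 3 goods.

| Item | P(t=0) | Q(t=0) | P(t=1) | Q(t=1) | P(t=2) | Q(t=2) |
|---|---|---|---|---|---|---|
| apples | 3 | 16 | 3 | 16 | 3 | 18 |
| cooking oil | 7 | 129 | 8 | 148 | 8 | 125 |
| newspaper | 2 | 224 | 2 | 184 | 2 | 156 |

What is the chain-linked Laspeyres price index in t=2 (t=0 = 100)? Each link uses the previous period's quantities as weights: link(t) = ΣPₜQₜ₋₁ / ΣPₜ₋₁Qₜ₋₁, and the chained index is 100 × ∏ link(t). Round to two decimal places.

109.22

Link t=0→t=1:
ΣP(t=1)Q(t=0) = 3×16 + 8×129 + 2×224 = 48 + 1032 + 448 = 1528
ΣP(t=0)Q(t=0) = 3×16 + 7×129 + 2×224 = 48 + 903 + 448 = 1399
link = 1528/1399 = 1.092209
Link t=1→t=2:
ΣP(t=2)Q(t=1) = 3×16 + 8×148 + 2×184 = 48 + 1184 + 368 = 1600
ΣP(t=1)Q(t=1) = 3×16 + 8×148 + 2×184 = 48 + 1184 + 368 = 1600
link = 1600/1600 = 1.000000
Chained index = 100 × 1.092209 × 1.000000 = 109.2209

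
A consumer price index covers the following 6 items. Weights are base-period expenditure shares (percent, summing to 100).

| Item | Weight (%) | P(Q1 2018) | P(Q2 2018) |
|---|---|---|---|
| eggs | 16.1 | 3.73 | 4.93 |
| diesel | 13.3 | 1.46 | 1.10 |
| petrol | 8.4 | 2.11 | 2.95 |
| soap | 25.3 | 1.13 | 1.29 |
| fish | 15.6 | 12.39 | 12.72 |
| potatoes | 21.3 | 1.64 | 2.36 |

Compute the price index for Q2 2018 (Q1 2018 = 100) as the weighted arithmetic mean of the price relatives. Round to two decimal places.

eggs: 16.1 × (4.93/3.73) = 16.1 × 1.321716 = 21.2796
diesel: 13.3 × (1.10/1.46) = 13.3 × 0.753425 = 10.0205
petrol: 8.4 × (2.95/2.11) = 8.4 × 1.398104 = 11.7441
soap: 25.3 × (1.29/1.13) = 25.3 × 1.141593 = 28.8823
fish: 15.6 × (12.72/12.39) = 15.6 × 1.026634 = 16.0155
potatoes: 21.3 × (2.36/1.64) = 21.3 × 1.439024 = 30.6512
Index = Σ wᵢ·(p₁ᵢ/p₀ᵢ) = 21.2796 + 10.0205 + 11.7441 + 28.8823 + 16.0155 + 30.6512 = 118.5933

118.59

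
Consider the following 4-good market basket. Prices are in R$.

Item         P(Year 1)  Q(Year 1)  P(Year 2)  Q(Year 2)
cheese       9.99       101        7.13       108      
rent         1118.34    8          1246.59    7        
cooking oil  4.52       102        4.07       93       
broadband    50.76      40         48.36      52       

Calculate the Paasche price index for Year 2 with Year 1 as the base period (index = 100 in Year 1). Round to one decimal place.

Paasche price index uses current-period quantities as weights.
ΣP(Year 2)·Q(Year 2) = 7.13×108 + 1246.59×7 + 4.07×93 + 48.36×52 = 770.04 + 8726.13 + 378.51 + 2514.72 = 12389.4
ΣP(Year 1)·Q(Year 2) = 9.99×108 + 1118.34×7 + 4.52×93 + 50.76×52 = 1078.92 + 7828.38 + 420.36 + 2639.52 = 11967.18
Index = 12389.4 / 11967.18 × 100 = 103.5281

103.5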